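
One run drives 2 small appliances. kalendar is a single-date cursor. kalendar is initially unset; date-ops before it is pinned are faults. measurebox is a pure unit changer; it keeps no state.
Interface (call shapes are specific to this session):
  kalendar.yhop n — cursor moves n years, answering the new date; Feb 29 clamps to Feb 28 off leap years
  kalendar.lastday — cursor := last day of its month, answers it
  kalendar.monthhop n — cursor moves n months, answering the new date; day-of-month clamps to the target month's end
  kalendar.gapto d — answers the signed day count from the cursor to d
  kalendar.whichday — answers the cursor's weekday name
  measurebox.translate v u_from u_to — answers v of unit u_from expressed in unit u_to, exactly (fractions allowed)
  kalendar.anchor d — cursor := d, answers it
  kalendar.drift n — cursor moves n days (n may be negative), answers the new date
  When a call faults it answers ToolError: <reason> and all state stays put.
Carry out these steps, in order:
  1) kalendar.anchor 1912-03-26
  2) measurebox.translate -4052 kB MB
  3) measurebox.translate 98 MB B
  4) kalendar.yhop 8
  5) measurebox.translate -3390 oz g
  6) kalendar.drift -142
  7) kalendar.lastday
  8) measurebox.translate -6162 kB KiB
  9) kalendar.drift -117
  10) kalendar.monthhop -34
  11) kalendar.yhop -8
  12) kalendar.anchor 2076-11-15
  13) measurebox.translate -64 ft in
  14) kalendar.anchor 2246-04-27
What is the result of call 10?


·→ anchor(d='1912-03-26')
·← 1912-03-26
·→ translate(v='-4052', u_from='kB', u_to='MB')
·← -1013/250
·→ translate(v='98', u_from='MB', u_to='B')
·← 98000000
·→ yhop(n='8')
·← 1920-03-26
·→ translate(v='-3390', u_from='oz', u_to='g')
·← -15376781343/160000
·→ drift(n='-142')
·← 1919-11-05
·→ lastday()
·← 1919-11-30
·→ translate(v='-6162', u_from='kB', u_to='KiB')
·← -385125/64
·→ drift(n='-117')
·← 1919-08-05
·→ monthhop(n='-34')
·← 1916-10-05
·→ yhop(n='-8')
·← 1908-10-05
·→ anchor(d='2076-11-15')
·← 2076-11-15
·→ translate(v='-64', u_from='ft', u_to='in')
·← -768
·→ anchor(d='2246-04-27')
·← 2246-04-27

Answer: 1916-10-05


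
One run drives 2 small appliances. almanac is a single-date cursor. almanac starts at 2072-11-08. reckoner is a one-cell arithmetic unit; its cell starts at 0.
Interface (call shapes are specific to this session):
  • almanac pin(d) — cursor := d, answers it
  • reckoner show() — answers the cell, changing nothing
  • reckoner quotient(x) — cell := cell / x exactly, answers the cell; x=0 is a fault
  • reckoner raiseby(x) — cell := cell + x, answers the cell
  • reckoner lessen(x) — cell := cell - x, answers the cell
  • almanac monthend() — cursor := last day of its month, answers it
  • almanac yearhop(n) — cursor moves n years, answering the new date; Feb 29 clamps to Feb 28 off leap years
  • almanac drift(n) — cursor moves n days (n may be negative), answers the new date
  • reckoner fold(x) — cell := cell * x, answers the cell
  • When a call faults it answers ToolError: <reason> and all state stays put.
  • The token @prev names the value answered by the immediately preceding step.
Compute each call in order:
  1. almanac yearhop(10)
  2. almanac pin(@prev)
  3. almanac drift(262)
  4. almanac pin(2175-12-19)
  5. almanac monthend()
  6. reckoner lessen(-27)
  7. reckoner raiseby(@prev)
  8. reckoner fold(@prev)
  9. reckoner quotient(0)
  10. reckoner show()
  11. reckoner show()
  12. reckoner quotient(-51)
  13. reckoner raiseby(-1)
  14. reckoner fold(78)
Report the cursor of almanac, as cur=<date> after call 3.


Answer: cur=2083-07-28

Derivation:
·→ almanac yearhop(n: 10)
·← 2082-11-08
·→ almanac pin(d: @prev)
·← 2082-11-08
·→ almanac drift(n: 262)
·← 2083-07-28
·→ almanac pin(d: 2175-12-19)
·← 2175-12-19
·→ almanac monthend()
·← 2175-12-31
·→ reckoner lessen(x: -27)
·← 27
·→ reckoner raiseby(x: @prev)
·← 54
·→ reckoner fold(x: @prev)
·← 2916
·→ reckoner quotient(x: 0)
·← ToolError: division by zero
·→ reckoner show()
·← 2916
·→ reckoner show()
·← 2916
·→ reckoner quotient(x: -51)
·← -972/17
·→ reckoner raiseby(x: -1)
·← -989/17
·→ reckoner fold(x: 78)
·← -77142/17


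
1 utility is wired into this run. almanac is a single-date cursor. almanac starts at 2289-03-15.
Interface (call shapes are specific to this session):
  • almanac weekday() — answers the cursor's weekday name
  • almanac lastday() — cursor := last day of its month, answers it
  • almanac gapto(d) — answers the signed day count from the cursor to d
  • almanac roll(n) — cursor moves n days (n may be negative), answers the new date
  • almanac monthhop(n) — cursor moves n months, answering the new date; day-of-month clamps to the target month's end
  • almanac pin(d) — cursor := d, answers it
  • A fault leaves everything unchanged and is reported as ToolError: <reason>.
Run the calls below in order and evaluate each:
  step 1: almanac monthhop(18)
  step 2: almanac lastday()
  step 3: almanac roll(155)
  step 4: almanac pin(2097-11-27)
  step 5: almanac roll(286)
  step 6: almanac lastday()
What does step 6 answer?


Answer: 2098-09-30

Derivation:
;; 1. almanac monthhop(n=18) ~> 2290-09-15
;; 2. almanac lastday() ~> 2290-09-30
;; 3. almanac roll(n=155) ~> 2291-03-04
;; 4. almanac pin(d=2097-11-27) ~> 2097-11-27
;; 5. almanac roll(n=286) ~> 2098-09-09
;; 6. almanac lastday() ~> 2098-09-30


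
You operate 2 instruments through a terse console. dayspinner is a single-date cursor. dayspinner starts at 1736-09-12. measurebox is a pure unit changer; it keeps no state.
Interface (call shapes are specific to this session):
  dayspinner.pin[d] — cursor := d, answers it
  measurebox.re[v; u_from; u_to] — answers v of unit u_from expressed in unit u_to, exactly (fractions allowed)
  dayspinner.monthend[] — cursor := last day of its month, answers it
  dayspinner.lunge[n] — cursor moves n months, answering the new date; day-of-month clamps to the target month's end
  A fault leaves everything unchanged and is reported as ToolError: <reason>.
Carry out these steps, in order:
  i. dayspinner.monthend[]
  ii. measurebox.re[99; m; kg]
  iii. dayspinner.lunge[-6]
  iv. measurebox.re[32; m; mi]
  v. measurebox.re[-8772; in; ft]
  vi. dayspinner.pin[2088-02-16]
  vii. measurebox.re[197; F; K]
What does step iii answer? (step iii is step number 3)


Answer: 1736-03-30

Derivation:
CALL dayspinner.monthend[]
RET  1736-09-30
CALL measurebox.re[v→99; u_from→m; u_to→kg]
RET  ToolError: incompatible units
CALL dayspinner.lunge[n→-6]
RET  1736-03-30
CALL measurebox.re[v→32; u_from→m; u_to→mi]
RET  250/12573
CALL measurebox.re[v→-8772; u_from→in; u_to→ft]
RET  -731
CALL dayspinner.pin[d→2088-02-16]
RET  2088-02-16
CALL measurebox.re[v→197; u_from→F; u_to→K]
RET  21889/60


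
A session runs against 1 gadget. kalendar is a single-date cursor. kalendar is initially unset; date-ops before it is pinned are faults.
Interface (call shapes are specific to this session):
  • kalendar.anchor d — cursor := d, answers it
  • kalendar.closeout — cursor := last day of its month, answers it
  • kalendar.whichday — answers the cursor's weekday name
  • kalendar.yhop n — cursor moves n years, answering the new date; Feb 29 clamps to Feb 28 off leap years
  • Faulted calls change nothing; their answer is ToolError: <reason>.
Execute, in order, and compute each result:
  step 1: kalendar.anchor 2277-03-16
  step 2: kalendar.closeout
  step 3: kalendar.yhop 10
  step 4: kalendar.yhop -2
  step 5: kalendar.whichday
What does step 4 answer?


Answer: 2285-03-31

Derivation:
! kalendar.anchor(d='2277-03-16') -> 2277-03-16
! kalendar.closeout() -> 2277-03-31
! kalendar.yhop(n='10') -> 2287-03-31
! kalendar.yhop(n='-2') -> 2285-03-31
! kalendar.whichday() -> Tuesday


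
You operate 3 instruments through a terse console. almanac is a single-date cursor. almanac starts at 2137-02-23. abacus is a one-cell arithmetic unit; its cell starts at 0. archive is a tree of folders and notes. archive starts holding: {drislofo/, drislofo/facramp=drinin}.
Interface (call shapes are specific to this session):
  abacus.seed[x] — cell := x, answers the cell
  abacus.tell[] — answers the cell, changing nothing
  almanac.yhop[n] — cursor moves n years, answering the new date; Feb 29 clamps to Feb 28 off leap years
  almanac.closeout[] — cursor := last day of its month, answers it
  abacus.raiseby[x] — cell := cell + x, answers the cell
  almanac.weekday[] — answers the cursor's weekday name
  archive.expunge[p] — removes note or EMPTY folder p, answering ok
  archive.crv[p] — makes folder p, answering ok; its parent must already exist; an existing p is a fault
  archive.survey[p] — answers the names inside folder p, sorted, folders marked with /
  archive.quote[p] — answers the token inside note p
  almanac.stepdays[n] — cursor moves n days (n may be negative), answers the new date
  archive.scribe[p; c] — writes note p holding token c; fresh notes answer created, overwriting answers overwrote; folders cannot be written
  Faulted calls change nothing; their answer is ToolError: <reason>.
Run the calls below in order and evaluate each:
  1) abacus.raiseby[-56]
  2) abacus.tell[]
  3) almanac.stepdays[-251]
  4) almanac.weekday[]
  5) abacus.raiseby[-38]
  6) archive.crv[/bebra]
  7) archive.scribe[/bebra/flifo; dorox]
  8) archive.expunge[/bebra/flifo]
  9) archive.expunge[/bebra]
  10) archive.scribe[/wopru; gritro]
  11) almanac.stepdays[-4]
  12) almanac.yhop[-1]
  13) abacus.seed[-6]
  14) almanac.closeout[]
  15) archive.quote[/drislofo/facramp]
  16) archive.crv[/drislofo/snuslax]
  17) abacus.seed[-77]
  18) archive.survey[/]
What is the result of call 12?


// 1. abacus.raiseby(x='-56') => -56
// 2. abacus.tell() => -56
// 3. almanac.stepdays(n='-251') => 2136-06-17
// 4. almanac.weekday() => Sunday
// 5. abacus.raiseby(x='-38') => -94
// 6. archive.crv(p='/bebra') => ok
// 7. archive.scribe(p='/bebra/flifo', c='dorox') => created
// 8. archive.expunge(p='/bebra/flifo') => ok
// 9. archive.expunge(p='/bebra') => ok
// 10. archive.scribe(p='/wopru', c='gritro') => created
// 11. almanac.stepdays(n='-4') => 2136-06-13
// 12. almanac.yhop(n='-1') => 2135-06-13
// 13. abacus.seed(x='-6') => -6
// 14. almanac.closeout() => 2135-06-30
// 15. archive.quote(p='/drislofo/facramp') => drinin
// 16. archive.crv(p='/drislofo/snuslax') => ok
// 17. abacus.seed(x='-77') => -77
// 18. archive.survey(p='/') => [drislofo/, wopru]

Answer: 2135-06-13


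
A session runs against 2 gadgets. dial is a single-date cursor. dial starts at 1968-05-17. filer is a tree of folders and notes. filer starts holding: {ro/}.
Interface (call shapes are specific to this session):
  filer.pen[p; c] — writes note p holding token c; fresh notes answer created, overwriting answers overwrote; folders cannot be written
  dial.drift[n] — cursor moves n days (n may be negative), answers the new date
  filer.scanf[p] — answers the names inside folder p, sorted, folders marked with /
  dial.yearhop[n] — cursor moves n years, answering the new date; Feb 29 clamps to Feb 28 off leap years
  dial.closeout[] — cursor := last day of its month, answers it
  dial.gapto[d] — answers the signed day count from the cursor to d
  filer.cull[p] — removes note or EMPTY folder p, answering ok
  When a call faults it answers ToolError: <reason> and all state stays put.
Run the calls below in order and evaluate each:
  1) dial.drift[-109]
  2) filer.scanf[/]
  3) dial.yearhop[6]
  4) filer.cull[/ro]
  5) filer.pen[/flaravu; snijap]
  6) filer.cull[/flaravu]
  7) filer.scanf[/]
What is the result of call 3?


Answer: 1974-01-29

Derivation:
>>> dial.drift n=-109
:: 1968-01-29
>>> filer.scanf p=/
:: [ro/]
>>> dial.yearhop n=6
:: 1974-01-29
>>> filer.cull p=/ro
:: ok
>>> filer.pen p=/flaravu c=snijap
:: created
>>> filer.cull p=/flaravu
:: ok
>>> filer.scanf p=/
:: []


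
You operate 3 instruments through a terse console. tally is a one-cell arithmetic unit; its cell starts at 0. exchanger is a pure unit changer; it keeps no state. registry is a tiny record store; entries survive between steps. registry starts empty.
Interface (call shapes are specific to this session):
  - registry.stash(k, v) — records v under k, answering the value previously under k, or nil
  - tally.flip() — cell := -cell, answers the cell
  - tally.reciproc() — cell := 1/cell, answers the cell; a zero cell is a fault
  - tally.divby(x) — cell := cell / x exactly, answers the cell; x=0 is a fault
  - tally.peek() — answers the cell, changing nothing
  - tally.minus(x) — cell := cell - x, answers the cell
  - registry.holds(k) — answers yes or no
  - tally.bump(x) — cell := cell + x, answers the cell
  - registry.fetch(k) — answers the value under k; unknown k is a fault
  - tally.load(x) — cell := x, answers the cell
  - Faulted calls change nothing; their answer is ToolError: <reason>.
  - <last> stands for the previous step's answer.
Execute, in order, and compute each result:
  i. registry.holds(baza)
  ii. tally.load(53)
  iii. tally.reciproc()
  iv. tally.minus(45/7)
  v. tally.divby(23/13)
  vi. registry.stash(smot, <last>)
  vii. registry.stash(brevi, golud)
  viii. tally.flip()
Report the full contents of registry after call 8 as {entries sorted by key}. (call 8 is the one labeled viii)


Answer: {brevi=golud, smot=-30914/8533}

Derivation:
Step: holds[k: baza]
Result: no
Step: load[x: 53]
Result: 53
Step: reciproc[]
Result: 1/53
Step: minus[x: 45/7]
Result: -2378/371
Step: divby[x: 23/13]
Result: -30914/8533
Step: stash[k: smot; v: <last>]
Result: nil
Step: stash[k: brevi; v: golud]
Result: nil
Step: flip[]
Result: 30914/8533


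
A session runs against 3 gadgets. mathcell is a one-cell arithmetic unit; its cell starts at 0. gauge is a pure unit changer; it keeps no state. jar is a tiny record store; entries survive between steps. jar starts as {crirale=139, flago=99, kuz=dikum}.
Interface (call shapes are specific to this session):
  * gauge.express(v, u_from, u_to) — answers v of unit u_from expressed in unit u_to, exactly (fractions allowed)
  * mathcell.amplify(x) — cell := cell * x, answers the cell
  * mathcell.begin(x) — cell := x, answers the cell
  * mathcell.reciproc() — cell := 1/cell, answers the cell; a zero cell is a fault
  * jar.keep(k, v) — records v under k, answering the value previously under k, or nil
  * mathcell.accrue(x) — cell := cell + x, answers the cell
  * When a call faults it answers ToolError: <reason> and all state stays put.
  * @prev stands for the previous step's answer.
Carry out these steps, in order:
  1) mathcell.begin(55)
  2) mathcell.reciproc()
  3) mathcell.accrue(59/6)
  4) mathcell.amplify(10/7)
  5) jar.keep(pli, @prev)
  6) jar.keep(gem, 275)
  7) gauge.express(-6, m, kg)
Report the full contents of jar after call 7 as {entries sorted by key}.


Answer: {crirale=139, flago=99, gem=275, kuz=dikum, pli=3251/231}

Derivation:
[in] mathcell.begin 55
[out] 55
[in] mathcell.reciproc
[out] 1/55
[in] mathcell.accrue 59/6
[out] 3251/330
[in] mathcell.amplify 10/7
[out] 3251/231
[in] jar.keep pli @prev
[out] nil
[in] jar.keep gem 275
[out] nil
[in] gauge.express -6 m kg
[out] ToolError: incompatible units


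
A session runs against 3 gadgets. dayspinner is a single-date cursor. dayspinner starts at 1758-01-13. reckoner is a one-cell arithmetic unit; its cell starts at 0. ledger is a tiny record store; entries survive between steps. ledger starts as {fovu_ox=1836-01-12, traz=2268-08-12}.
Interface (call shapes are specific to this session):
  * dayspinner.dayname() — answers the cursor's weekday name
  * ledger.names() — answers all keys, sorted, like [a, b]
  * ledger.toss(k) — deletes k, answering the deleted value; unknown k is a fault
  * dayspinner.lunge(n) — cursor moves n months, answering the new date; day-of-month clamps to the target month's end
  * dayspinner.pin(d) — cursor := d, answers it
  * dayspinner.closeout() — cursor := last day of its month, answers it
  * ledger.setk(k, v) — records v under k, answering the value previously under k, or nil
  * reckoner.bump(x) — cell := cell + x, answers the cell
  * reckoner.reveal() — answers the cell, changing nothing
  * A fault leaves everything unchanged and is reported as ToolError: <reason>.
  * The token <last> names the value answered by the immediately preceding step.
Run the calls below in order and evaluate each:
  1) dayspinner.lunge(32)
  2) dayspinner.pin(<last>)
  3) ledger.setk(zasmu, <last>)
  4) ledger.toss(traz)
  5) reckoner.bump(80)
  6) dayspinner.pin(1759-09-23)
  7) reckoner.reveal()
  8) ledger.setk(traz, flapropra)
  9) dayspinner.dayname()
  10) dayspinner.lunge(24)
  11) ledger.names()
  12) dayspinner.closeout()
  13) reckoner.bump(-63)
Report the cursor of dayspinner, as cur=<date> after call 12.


CALL lunge[32]
RET  1760-09-13
CALL pin[<last>]
RET  1760-09-13
CALL setk[zasmu; <last>]
RET  nil
CALL toss[traz]
RET  2268-08-12
CALL bump[80]
RET  80
CALL pin[1759-09-23]
RET  1759-09-23
CALL reveal[]
RET  80
CALL setk[traz; flapropra]
RET  nil
CALL dayname[]
RET  Sunday
CALL lunge[24]
RET  1761-09-23
CALL names[]
RET  [fovu_ox, traz, zasmu]
CALL closeout[]
RET  1761-09-30
CALL bump[-63]
RET  17

Answer: cur=1761-09-30


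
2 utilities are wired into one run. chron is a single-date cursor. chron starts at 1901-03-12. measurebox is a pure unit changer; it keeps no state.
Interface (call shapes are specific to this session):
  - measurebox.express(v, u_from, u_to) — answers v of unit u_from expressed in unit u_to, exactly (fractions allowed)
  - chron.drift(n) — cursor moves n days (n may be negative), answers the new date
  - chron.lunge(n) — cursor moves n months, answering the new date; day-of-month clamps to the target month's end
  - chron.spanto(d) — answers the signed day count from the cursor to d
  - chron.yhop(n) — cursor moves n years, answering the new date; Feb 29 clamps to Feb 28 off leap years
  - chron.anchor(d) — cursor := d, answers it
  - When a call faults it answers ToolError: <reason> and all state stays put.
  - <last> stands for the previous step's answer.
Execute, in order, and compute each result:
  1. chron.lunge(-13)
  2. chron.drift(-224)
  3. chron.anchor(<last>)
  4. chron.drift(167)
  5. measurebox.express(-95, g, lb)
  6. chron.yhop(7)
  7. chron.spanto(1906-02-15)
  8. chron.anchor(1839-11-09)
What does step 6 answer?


Answer: 1906-12-17

Derivation:
[in] chron.lunge -13
  1900-02-12
[in] chron.drift -224
  1899-07-03
[in] chron.anchor <last>
  1899-07-03
[in] chron.drift 167
  1899-12-17
[in] measurebox.express -95 g lb
  -9500000/45359237
[in] chron.yhop 7
  1906-12-17
[in] chron.spanto 1906-02-15
  -305
[in] chron.anchor 1839-11-09
  1839-11-09


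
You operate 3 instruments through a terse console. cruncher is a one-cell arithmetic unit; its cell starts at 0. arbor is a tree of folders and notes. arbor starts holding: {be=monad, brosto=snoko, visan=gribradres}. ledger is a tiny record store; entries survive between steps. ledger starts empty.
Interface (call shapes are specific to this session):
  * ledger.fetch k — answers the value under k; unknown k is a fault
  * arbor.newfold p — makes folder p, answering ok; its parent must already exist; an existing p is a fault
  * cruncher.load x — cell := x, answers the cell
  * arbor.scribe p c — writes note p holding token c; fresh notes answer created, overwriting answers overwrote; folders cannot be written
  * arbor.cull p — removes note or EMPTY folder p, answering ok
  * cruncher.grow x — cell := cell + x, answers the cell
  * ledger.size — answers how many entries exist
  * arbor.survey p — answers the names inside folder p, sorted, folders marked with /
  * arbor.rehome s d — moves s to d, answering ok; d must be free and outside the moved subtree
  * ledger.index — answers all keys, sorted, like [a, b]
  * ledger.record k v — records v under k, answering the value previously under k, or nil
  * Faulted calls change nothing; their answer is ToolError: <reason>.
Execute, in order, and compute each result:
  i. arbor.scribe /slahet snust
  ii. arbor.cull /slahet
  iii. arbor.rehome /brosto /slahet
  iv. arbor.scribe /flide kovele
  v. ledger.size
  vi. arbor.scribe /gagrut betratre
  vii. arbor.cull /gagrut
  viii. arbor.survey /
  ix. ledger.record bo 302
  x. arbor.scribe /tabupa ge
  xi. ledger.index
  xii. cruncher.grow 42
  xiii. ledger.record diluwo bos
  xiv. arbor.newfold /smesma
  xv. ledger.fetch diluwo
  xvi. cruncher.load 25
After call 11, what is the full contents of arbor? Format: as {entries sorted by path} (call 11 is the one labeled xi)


Then arbor.scribe passing p: /slahet, c: snust, which returns created.
Next I call arbor.cull passing p: /slahet, → ok.
Invoking arbor.rehome passing s: /brosto, d: /slahet, yielding ok.
Calling arbor.scribe passing p: /flide, c: kovele: created.
Now I run ledger.size(), and see 0.
Invoking arbor.scribe passing p: /gagrut, c: betratre, → created.
Calling arbor.cull passing p: /gagrut, and see ok.
I use arbor.survey passing p: /: [be, flide, slahet, visan].
I invoke ledger.record passing k: bo, v: 302, and get nil.
I run arbor.scribe passing p: /tabupa, c: ge, yielding created.
I call ledger.index, — result: [bo].
I use cruncher.grow passing x: 42, which returns 42.
Next I call ledger.record passing k: diluwo, v: bos, which returns nil.
Now I run arbor.newfold passing p: /smesma, giving ok.
Next I call ledger.fetch passing k: diluwo, which returns bos.
I call cruncher.load passing x: 25, giving 25.

Answer: {be=monad, flide=kovele, slahet=snoko, tabupa=ge, visan=gribradres}


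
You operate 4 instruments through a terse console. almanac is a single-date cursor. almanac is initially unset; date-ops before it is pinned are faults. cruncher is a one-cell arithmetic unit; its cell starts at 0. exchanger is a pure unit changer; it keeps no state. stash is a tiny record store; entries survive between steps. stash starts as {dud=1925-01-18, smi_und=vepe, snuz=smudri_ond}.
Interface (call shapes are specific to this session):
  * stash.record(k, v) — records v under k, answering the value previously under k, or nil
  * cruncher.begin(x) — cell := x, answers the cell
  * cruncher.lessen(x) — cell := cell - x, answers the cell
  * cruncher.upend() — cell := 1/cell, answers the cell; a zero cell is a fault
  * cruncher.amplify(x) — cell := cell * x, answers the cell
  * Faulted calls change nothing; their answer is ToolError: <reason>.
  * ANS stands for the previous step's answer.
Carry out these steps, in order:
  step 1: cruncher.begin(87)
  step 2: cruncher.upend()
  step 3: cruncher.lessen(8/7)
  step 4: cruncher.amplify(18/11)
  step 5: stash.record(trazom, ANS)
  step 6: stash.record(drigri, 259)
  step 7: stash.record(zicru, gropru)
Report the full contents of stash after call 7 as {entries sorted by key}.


Answer: {drigri=259, dud=1925-01-18, smi_und=vepe, snuz=smudri_ond, trazom=-4134/2233, zicru=gropru}

Derivation:
·→ begin(x='87')
·← 87
·→ upend()
·← 1/87
·→ lessen(x='8/7')
·← -689/609
·→ amplify(x='18/11')
·← -4134/2233
·→ record(k='trazom', v='ANS')
·← nil
·→ record(k='drigri', v='259')
·← nil
·→ record(k='zicru', v='gropru')
·← nil


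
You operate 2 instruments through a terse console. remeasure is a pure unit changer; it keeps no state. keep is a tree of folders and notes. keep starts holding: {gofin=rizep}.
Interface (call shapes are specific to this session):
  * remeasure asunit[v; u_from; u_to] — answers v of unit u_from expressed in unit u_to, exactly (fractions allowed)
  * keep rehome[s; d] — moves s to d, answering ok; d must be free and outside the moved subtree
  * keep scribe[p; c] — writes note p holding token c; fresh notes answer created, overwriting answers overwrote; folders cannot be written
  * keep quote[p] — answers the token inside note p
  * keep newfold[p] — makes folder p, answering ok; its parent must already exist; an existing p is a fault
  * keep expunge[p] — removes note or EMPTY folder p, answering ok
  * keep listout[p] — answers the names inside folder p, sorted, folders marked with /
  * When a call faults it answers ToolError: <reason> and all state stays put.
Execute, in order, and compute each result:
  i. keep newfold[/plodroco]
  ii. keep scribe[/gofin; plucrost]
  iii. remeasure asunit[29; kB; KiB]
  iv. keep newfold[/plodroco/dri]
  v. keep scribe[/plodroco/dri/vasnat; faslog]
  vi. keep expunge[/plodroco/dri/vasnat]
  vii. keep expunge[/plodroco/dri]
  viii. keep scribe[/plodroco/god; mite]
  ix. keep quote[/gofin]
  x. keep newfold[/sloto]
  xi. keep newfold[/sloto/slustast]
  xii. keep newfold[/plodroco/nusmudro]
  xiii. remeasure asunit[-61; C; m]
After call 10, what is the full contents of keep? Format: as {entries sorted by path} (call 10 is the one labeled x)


>> keep newfold(p: /plodroco)
<< ok
>> keep scribe(p: /gofin, c: plucrost)
<< overwrote
>> remeasure asunit(v: 29, u_from: kB, u_to: KiB)
<< 3625/128
>> keep newfold(p: /plodroco/dri)
<< ok
>> keep scribe(p: /plodroco/dri/vasnat, c: faslog)
<< created
>> keep expunge(p: /plodroco/dri/vasnat)
<< ok
>> keep expunge(p: /plodroco/dri)
<< ok
>> keep scribe(p: /plodroco/god, c: mite)
<< created
>> keep quote(p: /gofin)
<< plucrost
>> keep newfold(p: /sloto)
<< ok
>> keep newfold(p: /sloto/slustast)
<< ok
>> keep newfold(p: /plodroco/nusmudro)
<< ok
>> remeasure asunit(v: -61, u_from: C, u_to: m)
<< ToolError: incompatible units

Answer: {gofin=plucrost, plodroco/, plodroco/god=mite, sloto/}


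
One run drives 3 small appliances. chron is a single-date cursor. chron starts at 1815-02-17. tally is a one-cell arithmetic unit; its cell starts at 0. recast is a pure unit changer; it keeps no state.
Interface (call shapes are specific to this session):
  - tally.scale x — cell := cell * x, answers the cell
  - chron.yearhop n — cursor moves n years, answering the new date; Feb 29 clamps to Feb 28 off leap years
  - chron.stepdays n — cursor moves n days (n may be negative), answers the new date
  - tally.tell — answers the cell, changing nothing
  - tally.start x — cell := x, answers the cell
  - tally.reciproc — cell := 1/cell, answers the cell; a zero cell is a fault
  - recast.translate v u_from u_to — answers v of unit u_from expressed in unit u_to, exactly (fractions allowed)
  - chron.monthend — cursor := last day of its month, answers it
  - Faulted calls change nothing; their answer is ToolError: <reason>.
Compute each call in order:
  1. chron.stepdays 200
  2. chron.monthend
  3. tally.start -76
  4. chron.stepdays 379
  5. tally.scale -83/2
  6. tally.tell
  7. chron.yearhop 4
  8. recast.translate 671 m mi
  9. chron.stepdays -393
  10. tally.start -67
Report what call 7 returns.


Answer: 1820-10-13

Derivation:
> stepdays n='200'
[out] 1815-09-05
> monthend
[out] 1815-09-30
> start x='-76'
[out] -76
> stepdays n='379'
[out] 1816-10-13
> scale x='-83/2'
[out] 3154
> tell
[out] 3154
> yearhop n='4'
[out] 1820-10-13
> translate v='671' u_from='m' u_to='mi'
[out] 7625/18288
> stepdays n='-393'
[out] 1819-09-16
> start x='-67'
[out] -67


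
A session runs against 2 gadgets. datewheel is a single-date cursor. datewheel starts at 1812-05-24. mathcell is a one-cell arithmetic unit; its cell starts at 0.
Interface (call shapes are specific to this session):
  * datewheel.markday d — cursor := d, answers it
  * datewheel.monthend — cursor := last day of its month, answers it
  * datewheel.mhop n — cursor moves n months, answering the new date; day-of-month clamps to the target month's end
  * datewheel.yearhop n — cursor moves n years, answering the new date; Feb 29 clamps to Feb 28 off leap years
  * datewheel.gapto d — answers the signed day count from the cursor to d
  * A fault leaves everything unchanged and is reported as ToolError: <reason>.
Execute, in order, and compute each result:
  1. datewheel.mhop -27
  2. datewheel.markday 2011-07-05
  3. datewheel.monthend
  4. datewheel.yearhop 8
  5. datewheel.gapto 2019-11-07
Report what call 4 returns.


Answer: 2019-07-31

Derivation:
Step: datewheel.mhop[n=-27]
Result: 1810-02-24
Step: datewheel.markday[d=2011-07-05]
Result: 2011-07-05
Step: datewheel.monthend[]
Result: 2011-07-31
Step: datewheel.yearhop[n=8]
Result: 2019-07-31
Step: datewheel.gapto[d=2019-11-07]
Result: 99


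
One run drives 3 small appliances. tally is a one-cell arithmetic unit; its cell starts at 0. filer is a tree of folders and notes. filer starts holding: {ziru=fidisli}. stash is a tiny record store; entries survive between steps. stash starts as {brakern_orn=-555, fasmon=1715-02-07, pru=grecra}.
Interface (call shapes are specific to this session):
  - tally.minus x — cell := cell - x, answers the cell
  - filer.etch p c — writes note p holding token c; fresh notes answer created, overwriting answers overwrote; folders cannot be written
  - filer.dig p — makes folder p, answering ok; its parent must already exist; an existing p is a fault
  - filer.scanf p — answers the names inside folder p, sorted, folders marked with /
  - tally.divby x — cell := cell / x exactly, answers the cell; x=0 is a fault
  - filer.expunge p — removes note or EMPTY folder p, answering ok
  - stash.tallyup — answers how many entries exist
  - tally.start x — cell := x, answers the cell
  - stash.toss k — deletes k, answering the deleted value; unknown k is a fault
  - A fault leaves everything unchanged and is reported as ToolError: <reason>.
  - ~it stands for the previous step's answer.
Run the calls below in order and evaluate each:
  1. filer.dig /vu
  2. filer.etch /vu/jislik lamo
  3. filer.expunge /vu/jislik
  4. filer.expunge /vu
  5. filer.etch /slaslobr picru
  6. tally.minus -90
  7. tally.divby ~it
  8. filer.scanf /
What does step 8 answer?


;; 1. dig(/vu) : ok
;; 2. etch(/vu/jislik, lamo) : created
;; 3. expunge(/vu/jislik) : ok
;; 4. expunge(/vu) : ok
;; 5. etch(/slaslobr, picru) : created
;; 6. minus(-90) : 90
;; 7. divby(~it) : 1
;; 8. scanf(/) : [slaslobr, ziru]

Answer: [slaslobr, ziru]


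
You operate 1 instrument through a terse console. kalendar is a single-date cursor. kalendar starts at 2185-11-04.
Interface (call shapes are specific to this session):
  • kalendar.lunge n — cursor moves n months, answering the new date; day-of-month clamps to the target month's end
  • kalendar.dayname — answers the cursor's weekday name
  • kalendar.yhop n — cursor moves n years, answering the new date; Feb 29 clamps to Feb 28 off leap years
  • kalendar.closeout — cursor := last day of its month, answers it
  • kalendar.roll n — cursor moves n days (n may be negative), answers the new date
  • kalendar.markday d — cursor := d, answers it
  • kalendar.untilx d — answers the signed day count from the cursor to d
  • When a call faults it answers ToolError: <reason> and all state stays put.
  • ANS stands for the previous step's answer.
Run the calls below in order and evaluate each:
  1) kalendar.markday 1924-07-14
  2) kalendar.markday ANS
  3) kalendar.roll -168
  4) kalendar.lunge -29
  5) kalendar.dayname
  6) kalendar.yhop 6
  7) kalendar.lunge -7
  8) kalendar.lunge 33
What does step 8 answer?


Do: markday[d: 1924-07-14]
See: 1924-07-14
Do: markday[d: ANS]
See: 1924-07-14
Do: roll[n: -168]
See: 1924-01-28
Do: lunge[n: -29]
See: 1921-08-28
Do: dayname[]
See: Sunday
Do: yhop[n: 6]
See: 1927-08-28
Do: lunge[n: -7]
See: 1927-01-28
Do: lunge[n: 33]
See: 1929-10-28

Answer: 1929-10-28


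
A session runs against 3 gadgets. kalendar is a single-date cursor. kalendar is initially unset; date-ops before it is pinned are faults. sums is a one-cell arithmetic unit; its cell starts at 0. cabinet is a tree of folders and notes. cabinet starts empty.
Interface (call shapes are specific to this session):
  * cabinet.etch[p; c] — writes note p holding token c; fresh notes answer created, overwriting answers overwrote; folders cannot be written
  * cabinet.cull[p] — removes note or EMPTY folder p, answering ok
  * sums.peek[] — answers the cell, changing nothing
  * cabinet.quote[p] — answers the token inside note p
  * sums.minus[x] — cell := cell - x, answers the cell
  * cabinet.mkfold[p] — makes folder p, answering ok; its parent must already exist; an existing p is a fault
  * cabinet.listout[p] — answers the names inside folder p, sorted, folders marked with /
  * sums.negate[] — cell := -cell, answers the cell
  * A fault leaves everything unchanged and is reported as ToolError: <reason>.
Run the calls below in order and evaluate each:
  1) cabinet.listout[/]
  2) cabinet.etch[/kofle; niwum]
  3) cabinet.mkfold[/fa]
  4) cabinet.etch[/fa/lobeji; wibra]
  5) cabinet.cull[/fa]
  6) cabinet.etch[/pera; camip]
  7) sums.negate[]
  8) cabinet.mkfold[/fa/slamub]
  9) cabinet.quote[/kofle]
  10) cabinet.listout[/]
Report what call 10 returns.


CALL cabinet.listout[p='/']
RET  []
CALL cabinet.etch[p='/kofle'; c='niwum']
RET  created
CALL cabinet.mkfold[p='/fa']
RET  ok
CALL cabinet.etch[p='/fa/lobeji'; c='wibra']
RET  created
CALL cabinet.cull[p='/fa']
RET  ToolError: not empty
CALL cabinet.etch[p='/pera'; c='camip']
RET  created
CALL sums.negate[]
RET  0
CALL cabinet.mkfold[p='/fa/slamub']
RET  ok
CALL cabinet.quote[p='/kofle']
RET  niwum
CALL cabinet.listout[p='/']
RET  [fa/, kofle, pera]

Answer: [fa/, kofle, pera]


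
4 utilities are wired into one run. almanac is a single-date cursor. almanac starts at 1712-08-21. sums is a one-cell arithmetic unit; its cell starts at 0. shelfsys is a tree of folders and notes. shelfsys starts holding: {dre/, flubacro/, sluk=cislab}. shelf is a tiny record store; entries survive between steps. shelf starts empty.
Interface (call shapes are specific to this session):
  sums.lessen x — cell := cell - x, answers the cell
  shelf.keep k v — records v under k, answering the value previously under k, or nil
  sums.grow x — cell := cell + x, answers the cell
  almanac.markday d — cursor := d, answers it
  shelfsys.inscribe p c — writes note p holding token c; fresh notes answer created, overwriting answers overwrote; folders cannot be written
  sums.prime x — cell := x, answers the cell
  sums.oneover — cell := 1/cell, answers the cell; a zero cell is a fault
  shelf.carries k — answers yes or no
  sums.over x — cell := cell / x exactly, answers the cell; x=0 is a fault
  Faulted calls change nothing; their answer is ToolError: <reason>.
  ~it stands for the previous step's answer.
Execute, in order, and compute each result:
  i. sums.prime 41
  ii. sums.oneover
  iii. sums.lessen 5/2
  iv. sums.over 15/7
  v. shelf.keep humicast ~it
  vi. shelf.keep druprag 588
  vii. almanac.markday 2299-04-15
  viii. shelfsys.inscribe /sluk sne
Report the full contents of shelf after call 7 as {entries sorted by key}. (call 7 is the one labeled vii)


Answer: {druprag=588, humicast=-1421/1230}

Derivation:
==> prime(x=41)
<== 41
==> oneover()
<== 1/41
==> lessen(x=5/2)
<== -203/82
==> over(x=15/7)
<== -1421/1230
==> keep(k=humicast, v=~it)
<== nil
==> keep(k=druprag, v=588)
<== nil
==> markday(d=2299-04-15)
<== 2299-04-15
==> inscribe(p=/sluk, c=sne)
<== overwrote


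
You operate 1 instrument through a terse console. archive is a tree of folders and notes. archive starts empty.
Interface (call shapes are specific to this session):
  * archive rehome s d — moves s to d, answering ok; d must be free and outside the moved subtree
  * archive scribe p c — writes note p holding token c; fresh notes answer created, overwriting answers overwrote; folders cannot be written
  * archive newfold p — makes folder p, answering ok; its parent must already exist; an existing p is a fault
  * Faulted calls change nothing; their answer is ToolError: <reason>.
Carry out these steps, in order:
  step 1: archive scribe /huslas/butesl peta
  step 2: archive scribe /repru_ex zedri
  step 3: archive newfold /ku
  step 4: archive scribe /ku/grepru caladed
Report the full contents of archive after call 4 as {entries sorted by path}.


~$ archive scribe p='/huslas/butesl' c='peta'
= ToolError: no parent
~$ archive scribe p='/repru_ex' c='zedri'
= created
~$ archive newfold p='/ku'
= ok
~$ archive scribe p='/ku/grepru' c='caladed'
= created

Answer: {ku/, ku/grepru=caladed, repru_ex=zedri}


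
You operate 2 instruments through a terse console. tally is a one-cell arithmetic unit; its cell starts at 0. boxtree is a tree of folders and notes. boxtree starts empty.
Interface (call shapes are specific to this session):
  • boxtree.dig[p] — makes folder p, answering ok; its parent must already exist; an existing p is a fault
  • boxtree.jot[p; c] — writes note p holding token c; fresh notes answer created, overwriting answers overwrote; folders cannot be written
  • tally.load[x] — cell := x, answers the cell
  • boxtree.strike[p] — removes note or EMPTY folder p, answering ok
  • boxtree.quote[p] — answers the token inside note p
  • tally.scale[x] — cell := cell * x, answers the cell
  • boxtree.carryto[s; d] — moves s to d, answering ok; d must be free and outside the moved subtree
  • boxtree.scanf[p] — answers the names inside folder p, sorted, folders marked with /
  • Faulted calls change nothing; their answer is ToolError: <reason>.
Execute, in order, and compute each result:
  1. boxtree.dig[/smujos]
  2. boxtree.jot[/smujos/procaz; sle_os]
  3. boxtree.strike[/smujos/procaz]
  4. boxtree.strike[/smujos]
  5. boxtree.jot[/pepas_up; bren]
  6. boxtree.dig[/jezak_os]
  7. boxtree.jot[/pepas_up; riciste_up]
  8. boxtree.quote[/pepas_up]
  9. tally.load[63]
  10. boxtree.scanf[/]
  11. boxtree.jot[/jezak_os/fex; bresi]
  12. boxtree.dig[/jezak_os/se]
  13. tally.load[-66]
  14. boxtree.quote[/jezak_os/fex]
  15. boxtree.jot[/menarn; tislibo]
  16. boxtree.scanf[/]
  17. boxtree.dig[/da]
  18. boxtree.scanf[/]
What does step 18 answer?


Next I call boxtree.dig(p→/smujos), which returns ok.
Next I call boxtree.jot(p→/smujos/procaz, c→sle_os), → created.
Then boxtree.strike(p→/smujos/procaz), — result: ok.
Using boxtree.strike(p→/smujos), and observe ok.
I call boxtree.jot(p→/pepas_up, c→bren), — result: created.
Now I run boxtree.dig(p→/jezak_os), and observe ok.
Now I run boxtree.jot(p→/pepas_up, c→riciste_up), which returns overwrote.
Now I run boxtree.quote(p→/pepas_up), and see riciste_up.
I use tally.load(x→63), and see 63.
Then boxtree.scanf(p→/), yielding [jezak_os/, pepas_up].
Invoking boxtree.jot(p→/jezak_os/fex, c→bresi), and see created.
Now I run boxtree.dig(p→/jezak_os/se), and get ok.
Calling tally.load(x→-66): -66.
I try boxtree.quote(p→/jezak_os/fex), — result: bresi.
Next I call boxtree.jot(p→/menarn, c→tislibo), yielding created.
I invoke boxtree.scanf(p→/), and observe [jezak_os/, menarn, pepas_up].
Next I call boxtree.dig(p→/da): ok.
Using boxtree.scanf(p→/), and get [da/, jezak_os/, menarn, pepas_up].

Answer: [da/, jezak_os/, menarn, pepas_up]


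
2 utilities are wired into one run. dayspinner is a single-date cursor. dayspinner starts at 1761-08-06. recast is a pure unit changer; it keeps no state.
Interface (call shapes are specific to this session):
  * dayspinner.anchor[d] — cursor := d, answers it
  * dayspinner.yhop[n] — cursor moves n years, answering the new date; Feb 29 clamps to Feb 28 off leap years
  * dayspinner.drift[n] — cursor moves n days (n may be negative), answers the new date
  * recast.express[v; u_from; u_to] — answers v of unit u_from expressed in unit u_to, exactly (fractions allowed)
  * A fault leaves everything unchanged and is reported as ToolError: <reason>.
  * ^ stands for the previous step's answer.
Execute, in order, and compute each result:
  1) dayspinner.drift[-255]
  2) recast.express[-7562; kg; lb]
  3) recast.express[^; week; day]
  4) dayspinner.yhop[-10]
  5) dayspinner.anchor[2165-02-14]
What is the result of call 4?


Now I run drift(n=-255), yielding 1760-11-24.
I invoke express(v=-7562, u_from=kg, u_to=lb), which returns -756200000000/45359237.
I run express(v=^, u_from=week, u_to=day): -756200000000/6479891.
Now I run yhop(n=-10), yielding 1750-11-24.
I try anchor(d=2165-02-14), yielding 2165-02-14.

Answer: 1750-11-24
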